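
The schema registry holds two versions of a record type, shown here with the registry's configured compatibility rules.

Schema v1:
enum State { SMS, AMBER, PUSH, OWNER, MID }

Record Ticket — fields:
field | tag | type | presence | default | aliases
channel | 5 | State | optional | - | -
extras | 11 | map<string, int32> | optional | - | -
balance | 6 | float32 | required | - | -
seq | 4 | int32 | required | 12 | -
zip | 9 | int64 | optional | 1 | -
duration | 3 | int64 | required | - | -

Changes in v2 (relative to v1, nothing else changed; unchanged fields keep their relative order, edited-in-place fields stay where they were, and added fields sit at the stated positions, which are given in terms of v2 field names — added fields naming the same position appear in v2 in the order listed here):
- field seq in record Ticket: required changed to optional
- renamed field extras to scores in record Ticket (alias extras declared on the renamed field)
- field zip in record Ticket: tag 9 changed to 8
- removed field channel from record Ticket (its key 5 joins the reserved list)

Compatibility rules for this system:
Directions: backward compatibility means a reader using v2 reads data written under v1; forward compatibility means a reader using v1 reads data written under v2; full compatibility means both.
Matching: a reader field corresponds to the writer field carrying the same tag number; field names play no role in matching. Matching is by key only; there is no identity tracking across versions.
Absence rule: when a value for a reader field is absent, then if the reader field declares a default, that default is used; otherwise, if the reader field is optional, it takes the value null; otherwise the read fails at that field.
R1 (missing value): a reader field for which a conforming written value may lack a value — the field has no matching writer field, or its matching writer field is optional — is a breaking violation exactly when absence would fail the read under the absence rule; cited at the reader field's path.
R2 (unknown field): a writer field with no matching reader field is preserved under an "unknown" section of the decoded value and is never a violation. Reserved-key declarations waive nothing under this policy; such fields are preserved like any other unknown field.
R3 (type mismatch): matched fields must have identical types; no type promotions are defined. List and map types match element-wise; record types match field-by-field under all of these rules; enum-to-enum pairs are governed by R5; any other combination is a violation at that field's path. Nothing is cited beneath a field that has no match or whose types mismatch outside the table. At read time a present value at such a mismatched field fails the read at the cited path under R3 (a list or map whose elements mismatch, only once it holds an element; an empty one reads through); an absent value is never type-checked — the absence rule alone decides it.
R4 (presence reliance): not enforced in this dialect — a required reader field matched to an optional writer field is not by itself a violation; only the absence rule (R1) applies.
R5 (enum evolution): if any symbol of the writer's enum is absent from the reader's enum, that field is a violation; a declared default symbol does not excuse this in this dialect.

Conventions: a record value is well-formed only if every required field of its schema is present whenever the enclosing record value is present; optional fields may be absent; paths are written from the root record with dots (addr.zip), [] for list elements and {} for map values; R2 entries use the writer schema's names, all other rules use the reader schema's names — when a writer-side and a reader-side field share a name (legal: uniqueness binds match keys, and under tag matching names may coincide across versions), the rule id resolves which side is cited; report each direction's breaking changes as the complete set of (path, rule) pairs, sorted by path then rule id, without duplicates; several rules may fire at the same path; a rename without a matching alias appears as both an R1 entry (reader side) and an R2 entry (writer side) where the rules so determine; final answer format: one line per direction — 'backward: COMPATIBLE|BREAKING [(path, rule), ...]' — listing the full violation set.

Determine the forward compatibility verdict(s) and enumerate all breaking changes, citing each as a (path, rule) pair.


forward: COMPATIBLE []

arrows below run writer -> reader for Ticket
checking forward for Ticket: reader v1 against writer v2:
  channel: no writer-side match
  extras <- scores (map<string, int32> -> map<string, int32>, writer optional)
  balance <- balance (float32 -> float32, writer required)
  seq <- seq (int32 -> int32, writer optional)
  zip: no writer-side match
  duration <- duration (int64 -> int64, writer required)
  writer zip: unknown to reader
  => forward: COMPATIBLE
remaining Ticket differences; none change what is asked:
  field seq in record Ticket: required changed to optional -> inert for the asked Ticket verdict: nothing fires
  renamed field extras to scores in record Ticket (alias extras declared on the renamed field) -> inert for the asked Ticket verdict: nothing fires
  field zip in record Ticket: tag 9 changed to 8 -> inert for the asked Ticket verdict: nothing fires
  removed field channel from record Ticket (its key 5 joins the reserved list) -> inert for the asked Ticket verdict: nothing fires


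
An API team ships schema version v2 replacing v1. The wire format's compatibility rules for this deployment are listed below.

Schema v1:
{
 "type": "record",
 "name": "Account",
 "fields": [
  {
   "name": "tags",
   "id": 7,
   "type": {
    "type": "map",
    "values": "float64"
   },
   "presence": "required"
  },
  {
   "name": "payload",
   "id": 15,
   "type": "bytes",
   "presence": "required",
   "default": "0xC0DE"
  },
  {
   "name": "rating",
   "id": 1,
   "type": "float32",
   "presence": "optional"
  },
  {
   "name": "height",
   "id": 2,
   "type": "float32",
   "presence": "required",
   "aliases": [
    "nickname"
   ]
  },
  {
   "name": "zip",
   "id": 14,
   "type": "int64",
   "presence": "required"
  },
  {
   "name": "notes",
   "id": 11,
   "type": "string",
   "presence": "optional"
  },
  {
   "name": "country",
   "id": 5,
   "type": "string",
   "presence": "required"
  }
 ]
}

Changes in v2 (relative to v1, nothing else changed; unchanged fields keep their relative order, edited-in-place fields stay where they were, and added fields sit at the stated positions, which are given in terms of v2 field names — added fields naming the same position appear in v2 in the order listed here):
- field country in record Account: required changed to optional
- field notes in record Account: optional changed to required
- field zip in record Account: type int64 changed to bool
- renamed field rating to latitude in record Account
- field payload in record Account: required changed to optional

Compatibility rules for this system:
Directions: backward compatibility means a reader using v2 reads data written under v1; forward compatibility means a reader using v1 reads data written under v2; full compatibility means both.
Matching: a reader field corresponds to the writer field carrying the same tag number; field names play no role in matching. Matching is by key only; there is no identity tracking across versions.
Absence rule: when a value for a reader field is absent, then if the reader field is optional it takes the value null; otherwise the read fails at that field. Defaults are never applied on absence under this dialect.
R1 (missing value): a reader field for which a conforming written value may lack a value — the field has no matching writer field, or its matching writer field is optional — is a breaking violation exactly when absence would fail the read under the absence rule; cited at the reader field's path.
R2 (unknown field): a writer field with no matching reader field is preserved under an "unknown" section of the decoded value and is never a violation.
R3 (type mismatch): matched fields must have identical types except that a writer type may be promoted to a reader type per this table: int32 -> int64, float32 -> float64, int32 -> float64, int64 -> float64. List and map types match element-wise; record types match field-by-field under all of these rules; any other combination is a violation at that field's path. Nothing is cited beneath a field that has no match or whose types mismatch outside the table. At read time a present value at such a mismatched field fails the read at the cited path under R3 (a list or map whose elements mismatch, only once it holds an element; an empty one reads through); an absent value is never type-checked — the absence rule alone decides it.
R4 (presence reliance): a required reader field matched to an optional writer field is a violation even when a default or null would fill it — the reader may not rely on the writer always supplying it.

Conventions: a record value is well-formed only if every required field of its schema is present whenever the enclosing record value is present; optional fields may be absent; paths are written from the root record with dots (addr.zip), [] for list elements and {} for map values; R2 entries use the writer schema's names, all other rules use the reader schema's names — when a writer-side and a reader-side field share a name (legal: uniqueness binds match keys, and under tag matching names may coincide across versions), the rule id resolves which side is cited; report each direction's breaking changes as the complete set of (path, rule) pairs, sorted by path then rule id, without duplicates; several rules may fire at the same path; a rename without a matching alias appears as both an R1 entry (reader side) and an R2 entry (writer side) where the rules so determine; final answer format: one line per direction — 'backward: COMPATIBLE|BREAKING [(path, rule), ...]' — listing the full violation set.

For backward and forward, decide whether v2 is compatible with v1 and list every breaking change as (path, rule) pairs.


backward: BREAKING [(notes, R1), (notes, R4), (zip, R3)]; forward: BREAKING [(country, R1), (country, R4), (payload, R1), (payload, R4), (zip, R3)]

arrows below run writer -> reader for Account
checking backward for Account: reader v2 against writer v1:
  map<string, float64> -> map<string, float64>, writer required: tags aligns to tags
  bytes -> bytes, writer required: payload aligns to payload
  float32 -> float32, writer optional: latitude aligns to rating
  float32 -> float32, writer required: height aligns to height
  int64 -> bool, writer required: zip aligns to zip
  string -> string, writer optional: notes aligns to notes
  string -> string, writer required: country aligns to country
  rule R1 violated at notes
  rule R4 violated at notes
  rule R3 violated at zip
  => backward: BREAKING (3)
checking forward for Account: reader v1 against writer v2:
  map<string, float64> -> map<string, float64>, writer required: tags aligns to tags
  bytes -> bytes, writer optional: payload aligns to payload
  float32 -> float32, writer optional: rating aligns to latitude
  float32 -> float32, writer required: height aligns to height
  bool -> int64, writer required: zip aligns to zip
  string -> string, writer required: notes aligns to notes
  string -> string, writer optional: country aligns to country
  rule R1 violated at country
  rule R4 violated at country
  rule R1 violated at payload
  rule R4 violated at payload
  rule R3 violated at zip
  => forward: BREAKING (5)


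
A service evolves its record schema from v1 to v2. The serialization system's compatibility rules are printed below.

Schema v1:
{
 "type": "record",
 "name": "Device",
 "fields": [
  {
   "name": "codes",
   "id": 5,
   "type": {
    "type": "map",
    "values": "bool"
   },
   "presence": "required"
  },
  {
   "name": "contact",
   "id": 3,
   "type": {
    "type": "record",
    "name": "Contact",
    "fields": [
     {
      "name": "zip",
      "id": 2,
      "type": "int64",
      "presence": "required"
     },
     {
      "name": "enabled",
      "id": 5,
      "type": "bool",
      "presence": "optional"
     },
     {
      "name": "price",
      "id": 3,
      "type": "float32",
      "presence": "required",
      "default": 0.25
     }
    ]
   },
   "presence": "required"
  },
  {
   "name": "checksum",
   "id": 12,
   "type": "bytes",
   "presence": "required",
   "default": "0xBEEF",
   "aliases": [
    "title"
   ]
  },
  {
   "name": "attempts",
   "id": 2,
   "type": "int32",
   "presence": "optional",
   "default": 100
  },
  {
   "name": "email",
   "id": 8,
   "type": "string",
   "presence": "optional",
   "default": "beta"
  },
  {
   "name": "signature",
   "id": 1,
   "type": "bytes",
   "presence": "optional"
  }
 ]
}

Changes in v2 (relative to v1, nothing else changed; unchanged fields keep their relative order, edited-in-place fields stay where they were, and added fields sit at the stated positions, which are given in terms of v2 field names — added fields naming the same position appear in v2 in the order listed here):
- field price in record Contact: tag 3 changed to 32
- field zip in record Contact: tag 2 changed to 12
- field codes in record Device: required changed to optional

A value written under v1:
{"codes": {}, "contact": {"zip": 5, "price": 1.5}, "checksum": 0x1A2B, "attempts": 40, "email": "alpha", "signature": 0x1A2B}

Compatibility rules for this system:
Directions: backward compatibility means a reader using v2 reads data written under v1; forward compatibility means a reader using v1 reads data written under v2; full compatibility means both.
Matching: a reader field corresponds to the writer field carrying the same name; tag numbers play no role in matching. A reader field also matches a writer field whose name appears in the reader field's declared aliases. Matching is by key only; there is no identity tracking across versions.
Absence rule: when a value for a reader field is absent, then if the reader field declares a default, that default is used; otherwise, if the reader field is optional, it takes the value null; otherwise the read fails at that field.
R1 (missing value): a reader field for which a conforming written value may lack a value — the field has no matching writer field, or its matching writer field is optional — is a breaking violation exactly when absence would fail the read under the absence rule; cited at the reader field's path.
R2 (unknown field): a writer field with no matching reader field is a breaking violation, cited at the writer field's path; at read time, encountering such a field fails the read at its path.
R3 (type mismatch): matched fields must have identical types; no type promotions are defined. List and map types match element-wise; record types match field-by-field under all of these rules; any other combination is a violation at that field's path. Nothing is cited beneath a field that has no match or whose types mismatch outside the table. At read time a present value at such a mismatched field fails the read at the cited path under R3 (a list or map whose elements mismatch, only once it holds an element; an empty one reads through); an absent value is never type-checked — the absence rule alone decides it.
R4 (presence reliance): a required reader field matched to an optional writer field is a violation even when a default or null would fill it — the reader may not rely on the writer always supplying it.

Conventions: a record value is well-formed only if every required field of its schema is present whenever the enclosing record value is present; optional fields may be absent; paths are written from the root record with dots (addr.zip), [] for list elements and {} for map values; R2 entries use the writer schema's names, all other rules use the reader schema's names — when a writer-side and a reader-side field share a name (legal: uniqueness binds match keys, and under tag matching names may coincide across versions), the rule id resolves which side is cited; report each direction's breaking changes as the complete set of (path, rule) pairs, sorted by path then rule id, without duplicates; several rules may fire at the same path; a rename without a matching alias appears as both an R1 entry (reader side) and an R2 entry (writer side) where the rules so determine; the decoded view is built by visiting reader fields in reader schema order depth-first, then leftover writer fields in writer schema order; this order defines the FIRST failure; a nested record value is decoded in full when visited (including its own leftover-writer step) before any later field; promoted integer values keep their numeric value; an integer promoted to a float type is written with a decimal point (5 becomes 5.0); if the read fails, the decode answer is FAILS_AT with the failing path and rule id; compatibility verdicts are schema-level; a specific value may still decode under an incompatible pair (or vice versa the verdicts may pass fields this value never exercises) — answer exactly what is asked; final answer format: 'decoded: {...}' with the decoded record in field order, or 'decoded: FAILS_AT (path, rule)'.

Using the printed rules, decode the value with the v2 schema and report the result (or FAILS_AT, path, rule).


in Device below, arrows point writer -> reader
decode (reader v2):
  codes := {}
  contact.zip := 5
  contact.enabled := null (not supplied -> null)
  contact.price := 1.5
  checksum := 0x1A2B
  attempts := 40
  email := "alpha"
  signature := 0x1A2B
  => decoded: {"codes": {}, "contact": {"zip": 5, "enabled": null, "price": 1.5}, "checksum": 0x1A2B, "attempts": 40, "email": "alpha", "signature": 0x1A2B}
remaining Device differences; none change what is asked:
  field price in record Contact: tag 3 changed to 32 -> inert under this dialect — no rule fires on Device and the result does not move
  field zip in record Contact: tag 2 changed to 12 -> inert under this dialect — no rule fires on Device and the result does not move
  field codes in record Device: required changed to optional -> changes Device's schema-level verdicts only — the decode of this value is the same

decoded: {"codes": {}, "contact": {"zip": 5, "enabled": null, "price": 1.5}, "checksum": 0x1A2B, "attempts": 40, "email": "alpha", "signature": 0x1A2B}


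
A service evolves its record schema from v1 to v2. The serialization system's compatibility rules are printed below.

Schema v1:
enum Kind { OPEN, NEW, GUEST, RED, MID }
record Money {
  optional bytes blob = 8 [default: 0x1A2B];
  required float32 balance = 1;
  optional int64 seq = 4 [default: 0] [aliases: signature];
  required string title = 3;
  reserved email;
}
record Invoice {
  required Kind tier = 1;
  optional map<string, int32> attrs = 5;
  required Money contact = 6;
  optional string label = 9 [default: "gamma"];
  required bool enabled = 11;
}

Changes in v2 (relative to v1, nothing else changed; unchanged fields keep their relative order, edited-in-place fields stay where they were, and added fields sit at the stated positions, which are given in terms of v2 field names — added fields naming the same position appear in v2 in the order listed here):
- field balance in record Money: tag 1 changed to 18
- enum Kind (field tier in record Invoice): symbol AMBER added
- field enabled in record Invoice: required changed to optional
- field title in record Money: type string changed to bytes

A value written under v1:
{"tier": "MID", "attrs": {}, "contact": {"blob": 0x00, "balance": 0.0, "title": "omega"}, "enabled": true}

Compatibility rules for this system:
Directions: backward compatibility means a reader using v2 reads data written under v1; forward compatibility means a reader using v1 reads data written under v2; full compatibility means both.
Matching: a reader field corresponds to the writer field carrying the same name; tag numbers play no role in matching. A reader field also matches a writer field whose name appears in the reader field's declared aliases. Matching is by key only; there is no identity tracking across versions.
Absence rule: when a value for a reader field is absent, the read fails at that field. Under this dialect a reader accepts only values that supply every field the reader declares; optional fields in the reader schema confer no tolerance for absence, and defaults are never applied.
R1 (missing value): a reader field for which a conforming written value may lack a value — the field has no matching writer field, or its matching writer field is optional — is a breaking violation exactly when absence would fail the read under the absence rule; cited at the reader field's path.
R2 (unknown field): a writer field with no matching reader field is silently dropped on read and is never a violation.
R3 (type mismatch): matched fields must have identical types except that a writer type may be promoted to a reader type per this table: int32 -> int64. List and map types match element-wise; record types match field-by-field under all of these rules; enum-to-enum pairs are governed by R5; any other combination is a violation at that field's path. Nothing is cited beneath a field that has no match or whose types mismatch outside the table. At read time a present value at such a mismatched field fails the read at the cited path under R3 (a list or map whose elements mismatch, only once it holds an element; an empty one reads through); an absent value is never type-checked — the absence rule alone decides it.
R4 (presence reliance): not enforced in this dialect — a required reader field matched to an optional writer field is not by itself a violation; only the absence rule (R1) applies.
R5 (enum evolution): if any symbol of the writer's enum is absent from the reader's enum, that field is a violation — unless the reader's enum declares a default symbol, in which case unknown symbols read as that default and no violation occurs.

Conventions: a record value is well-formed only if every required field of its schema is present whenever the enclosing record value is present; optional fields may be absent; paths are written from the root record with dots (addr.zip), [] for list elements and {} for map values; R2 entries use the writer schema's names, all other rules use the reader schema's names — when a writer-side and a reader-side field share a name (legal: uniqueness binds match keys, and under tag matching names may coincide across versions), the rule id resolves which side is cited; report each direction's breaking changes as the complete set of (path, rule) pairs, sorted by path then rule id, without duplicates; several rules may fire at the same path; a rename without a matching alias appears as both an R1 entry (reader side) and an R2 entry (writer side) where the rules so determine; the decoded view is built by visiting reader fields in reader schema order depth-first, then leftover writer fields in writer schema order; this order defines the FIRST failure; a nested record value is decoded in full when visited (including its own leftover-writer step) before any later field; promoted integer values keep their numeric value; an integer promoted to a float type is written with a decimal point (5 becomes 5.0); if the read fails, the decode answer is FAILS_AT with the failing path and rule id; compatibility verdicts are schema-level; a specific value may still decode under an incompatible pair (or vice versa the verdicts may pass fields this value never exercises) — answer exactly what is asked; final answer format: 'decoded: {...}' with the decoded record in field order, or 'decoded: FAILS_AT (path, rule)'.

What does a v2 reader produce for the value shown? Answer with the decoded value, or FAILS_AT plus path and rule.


in Invoice below, arrows point writer -> reader
decode (reader v2):
  tier := "MID"
  attrs := {}
  contact.blob := 0x00
  contact.balance := 0.0
  read fails at contact.seq under R1 (no fill)
  => FAILS_AT (contact.seq, R1)
diffs on Invoice not affecting the asked answer:
  field balance in record Money: tag 1 changed to 18 -> no rule fires on it and the decoded Invoice view is identical with or without it
  enum Kind (field tier in record Invoice): symbol AMBER added -> shifts the Invoice verdicts, not this decode
  field enabled in record Invoice: required changed to optional -> shifts the Invoice verdicts, not this decode
  field title in record Money: type string changed to bytes -> shifts the Invoice verdicts, not this decode

decoded: FAILS_AT (contact.seq, R1)


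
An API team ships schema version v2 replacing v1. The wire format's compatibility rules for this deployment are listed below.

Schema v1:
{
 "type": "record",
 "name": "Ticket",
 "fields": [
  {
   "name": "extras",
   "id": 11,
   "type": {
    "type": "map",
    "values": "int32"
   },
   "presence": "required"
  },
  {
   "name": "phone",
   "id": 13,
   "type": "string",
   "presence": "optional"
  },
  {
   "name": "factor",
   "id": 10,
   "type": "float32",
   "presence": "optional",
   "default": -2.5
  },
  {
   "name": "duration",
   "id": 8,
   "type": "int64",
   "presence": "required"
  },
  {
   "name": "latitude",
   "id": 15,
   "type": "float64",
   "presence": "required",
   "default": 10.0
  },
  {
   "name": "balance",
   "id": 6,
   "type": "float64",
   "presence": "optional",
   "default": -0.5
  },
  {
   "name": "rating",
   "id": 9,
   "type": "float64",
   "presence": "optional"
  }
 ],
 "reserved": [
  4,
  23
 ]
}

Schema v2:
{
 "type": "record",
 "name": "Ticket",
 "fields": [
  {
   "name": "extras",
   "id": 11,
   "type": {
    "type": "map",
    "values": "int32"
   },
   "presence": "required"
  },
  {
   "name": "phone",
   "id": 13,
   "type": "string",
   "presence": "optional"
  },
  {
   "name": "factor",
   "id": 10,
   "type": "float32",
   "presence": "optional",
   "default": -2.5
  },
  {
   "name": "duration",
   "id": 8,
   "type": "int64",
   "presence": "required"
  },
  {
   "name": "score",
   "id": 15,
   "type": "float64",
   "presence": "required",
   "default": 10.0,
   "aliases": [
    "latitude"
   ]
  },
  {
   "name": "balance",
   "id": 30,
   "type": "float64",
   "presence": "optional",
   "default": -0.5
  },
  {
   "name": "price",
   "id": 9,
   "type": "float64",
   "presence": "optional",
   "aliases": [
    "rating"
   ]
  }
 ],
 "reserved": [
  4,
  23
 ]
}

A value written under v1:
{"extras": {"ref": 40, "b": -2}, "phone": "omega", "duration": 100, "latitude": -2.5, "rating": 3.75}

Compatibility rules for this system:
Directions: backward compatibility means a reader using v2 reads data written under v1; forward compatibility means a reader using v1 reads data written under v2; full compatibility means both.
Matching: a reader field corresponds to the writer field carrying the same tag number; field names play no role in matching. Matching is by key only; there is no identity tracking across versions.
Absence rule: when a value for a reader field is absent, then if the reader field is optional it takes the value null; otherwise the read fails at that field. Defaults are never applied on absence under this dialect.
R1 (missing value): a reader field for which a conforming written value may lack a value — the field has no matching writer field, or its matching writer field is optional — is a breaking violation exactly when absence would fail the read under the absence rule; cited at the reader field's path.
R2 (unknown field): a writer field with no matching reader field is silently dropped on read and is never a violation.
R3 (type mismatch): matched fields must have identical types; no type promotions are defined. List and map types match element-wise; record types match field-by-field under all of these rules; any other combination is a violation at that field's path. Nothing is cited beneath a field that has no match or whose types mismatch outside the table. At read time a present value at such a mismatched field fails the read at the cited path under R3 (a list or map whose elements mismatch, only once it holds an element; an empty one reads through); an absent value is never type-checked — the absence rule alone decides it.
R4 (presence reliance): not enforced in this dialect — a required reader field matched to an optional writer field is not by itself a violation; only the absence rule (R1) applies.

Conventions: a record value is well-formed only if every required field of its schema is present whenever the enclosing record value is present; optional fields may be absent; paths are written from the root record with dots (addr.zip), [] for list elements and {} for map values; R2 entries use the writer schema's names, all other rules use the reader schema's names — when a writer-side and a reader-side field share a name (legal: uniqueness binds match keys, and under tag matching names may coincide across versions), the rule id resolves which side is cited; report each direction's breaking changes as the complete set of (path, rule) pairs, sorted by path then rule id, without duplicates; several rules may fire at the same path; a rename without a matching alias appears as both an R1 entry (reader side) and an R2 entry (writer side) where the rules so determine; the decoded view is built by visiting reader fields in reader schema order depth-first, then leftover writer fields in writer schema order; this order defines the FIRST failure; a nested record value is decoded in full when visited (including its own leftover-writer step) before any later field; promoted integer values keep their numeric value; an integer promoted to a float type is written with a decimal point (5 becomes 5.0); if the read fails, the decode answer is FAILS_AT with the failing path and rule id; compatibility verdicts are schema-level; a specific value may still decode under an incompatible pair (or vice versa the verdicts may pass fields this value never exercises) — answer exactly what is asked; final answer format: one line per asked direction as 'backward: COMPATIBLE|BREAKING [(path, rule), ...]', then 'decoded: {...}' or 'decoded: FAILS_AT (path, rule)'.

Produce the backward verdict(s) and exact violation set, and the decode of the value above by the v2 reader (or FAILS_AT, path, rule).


in Ticket below, arrows point writer -> reader
backward pass over Ticket, reader schema v2, writer schema v1:
  writer required, map<string, int32> -> map<string, int32>: reader extras maps from writer extras
  writer optional, string -> string: reader phone maps from writer phone
  writer optional, float32 -> float32: reader factor maps from writer factor
  writer required, int64 -> int64: reader duration maps from writer duration
  writer required, float64 -> float64: reader score maps from writer latitude
  balance: no writer match
  writer optional, float64 -> float64: reader price maps from writer rating
  balance (writer side), unknown to reader
  nothing fires on Ticket: backward is COMPATIBLE
decoding the Ticket value with the v2 reader:
  extras := {"ref": 40, "b": -2}
  phone := "omega"
  factor := null (not supplied -> null)
  duration := 100
  score := -2.5 (from writer latitude)
  balance := null (not supplied -> null)
  price := 3.75 (from writer rating)
  => decoded: {"extras": {"ref": 40, "b": -2}, "phone": "omega", "factor": null, "duration": 100, "score": -2.5, "balance": null, "price": 3.75}
the other Ticket changes do not affect what is asked:
  field balance in record Ticket: tag 6 changed to 30 -> fires no rule on Ticket, leaving the asked answer as it is

backward: COMPATIBLE []; decoded: {"extras": {"ref": 40, "b": -2}, "phone": "omega", "factor": null, "duration": 100, "score": -2.5, "balance": null, "price": 3.75}


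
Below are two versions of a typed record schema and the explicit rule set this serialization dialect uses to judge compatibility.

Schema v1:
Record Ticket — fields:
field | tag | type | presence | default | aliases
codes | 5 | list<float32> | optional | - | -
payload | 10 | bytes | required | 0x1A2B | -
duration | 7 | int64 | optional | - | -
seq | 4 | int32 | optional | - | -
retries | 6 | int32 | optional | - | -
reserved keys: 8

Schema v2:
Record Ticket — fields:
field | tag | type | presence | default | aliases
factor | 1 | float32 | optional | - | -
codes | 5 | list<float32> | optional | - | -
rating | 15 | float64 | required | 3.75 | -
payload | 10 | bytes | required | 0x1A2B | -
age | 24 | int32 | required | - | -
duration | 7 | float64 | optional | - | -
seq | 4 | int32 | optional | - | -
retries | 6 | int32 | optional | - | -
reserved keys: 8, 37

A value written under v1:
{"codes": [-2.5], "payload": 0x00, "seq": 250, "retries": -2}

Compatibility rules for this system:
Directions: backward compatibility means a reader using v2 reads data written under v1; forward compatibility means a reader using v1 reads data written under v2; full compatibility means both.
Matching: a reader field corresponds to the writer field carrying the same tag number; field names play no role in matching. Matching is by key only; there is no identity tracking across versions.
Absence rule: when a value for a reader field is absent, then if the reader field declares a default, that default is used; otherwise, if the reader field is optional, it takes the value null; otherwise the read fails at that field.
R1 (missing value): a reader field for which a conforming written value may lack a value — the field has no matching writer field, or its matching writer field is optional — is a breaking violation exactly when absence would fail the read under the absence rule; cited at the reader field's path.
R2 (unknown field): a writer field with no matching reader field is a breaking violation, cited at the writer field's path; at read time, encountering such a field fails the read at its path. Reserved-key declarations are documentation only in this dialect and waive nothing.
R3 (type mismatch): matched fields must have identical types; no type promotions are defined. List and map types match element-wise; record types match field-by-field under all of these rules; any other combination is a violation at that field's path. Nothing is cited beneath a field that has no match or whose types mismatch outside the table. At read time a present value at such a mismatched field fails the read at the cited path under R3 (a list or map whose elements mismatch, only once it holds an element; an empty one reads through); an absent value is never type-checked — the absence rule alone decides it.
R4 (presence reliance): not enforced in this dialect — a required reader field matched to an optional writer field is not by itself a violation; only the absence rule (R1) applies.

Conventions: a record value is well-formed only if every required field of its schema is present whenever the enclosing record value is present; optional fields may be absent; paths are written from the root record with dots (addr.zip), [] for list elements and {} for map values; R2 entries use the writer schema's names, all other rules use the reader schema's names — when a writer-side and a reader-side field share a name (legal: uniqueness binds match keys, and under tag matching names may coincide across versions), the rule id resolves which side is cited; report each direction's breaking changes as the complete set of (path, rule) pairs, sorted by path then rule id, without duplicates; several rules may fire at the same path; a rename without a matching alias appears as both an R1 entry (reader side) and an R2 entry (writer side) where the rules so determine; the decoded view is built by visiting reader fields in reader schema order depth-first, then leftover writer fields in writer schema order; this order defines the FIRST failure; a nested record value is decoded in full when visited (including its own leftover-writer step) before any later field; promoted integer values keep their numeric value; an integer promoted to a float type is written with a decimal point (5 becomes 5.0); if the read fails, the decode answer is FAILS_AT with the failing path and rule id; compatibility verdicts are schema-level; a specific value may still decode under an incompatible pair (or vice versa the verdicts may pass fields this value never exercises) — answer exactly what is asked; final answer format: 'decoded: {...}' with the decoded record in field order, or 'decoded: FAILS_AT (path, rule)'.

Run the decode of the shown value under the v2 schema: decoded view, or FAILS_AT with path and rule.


each type pair in Ticket: writer, then reader
decoding the Ticket value with the v2 reader:
  factor := null (not supplied -> null)
  codes := [-2.5]
  rating := 3.75 (no value, default fills)
  payload := 0x00
  read fails at age under R1 (no fill)
  => FAILS_AT (age, R1)
the rest of the Ticket diff is inert for this question:
  added field factor to record Ticket: optional float32, tag 1 (in v2 it sits immediately before codes) -> changes Ticket's schema-level verdicts only — the decode of this value is the same
  added field rating to record Ticket: required float64, tag 15, default 3.75 (in v2 it sits immediately before payload) -> changes Ticket's schema-level verdicts only — the decode of this value is the same
  field duration in record Ticket: type int64 changed to float64 -> changes Ticket's schema-level verdicts only — the decode of this value is the same

decoded: FAILS_AT (age, R1)


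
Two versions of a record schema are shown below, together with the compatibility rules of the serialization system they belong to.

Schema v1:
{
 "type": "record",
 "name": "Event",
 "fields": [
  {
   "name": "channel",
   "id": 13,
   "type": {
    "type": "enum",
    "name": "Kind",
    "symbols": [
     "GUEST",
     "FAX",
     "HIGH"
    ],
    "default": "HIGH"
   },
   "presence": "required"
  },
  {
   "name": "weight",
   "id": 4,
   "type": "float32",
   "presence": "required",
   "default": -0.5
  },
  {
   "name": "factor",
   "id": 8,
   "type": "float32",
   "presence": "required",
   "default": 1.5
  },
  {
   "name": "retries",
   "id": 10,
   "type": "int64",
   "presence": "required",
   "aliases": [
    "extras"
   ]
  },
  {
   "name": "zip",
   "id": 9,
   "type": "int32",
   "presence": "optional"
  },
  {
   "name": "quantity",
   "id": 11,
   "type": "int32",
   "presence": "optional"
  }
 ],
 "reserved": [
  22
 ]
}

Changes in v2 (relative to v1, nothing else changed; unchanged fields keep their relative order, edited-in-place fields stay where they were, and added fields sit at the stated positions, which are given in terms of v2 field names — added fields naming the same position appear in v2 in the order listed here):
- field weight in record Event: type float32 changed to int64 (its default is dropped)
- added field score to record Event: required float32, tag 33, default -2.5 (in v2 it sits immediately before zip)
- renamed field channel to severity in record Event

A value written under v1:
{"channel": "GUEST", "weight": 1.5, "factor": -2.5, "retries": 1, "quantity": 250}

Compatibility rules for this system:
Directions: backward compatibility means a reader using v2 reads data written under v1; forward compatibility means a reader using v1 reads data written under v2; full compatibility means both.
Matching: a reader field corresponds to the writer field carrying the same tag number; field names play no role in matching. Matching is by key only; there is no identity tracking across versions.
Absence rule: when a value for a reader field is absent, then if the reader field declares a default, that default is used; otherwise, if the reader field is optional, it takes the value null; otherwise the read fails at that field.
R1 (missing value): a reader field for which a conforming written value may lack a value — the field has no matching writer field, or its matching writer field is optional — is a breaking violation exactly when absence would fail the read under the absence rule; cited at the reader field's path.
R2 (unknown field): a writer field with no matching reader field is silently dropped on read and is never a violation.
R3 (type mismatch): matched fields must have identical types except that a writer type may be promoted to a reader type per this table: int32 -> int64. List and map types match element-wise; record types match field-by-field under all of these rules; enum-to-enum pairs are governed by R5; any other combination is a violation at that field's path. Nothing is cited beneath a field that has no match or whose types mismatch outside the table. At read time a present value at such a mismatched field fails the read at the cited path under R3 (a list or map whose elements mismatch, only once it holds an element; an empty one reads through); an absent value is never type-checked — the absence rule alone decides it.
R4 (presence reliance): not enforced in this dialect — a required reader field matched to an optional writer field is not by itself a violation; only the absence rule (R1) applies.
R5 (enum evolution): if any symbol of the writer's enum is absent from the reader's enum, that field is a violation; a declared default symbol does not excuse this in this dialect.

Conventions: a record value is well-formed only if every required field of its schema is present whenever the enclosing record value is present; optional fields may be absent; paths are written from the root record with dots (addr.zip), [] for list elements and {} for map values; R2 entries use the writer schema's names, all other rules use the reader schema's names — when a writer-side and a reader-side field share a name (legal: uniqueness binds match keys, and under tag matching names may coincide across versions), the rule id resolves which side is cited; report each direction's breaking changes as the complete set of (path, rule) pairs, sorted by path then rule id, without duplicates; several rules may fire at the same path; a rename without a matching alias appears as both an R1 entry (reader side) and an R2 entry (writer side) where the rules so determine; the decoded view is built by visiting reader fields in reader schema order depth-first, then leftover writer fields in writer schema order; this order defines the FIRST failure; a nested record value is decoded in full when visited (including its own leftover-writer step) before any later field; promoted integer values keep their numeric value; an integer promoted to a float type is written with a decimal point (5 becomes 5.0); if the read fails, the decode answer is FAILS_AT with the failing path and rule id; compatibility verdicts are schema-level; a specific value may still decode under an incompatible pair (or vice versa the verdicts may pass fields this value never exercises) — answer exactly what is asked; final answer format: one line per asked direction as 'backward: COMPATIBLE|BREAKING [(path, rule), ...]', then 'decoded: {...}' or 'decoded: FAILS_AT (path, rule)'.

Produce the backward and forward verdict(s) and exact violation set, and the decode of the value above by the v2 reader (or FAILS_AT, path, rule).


backward: BREAKING [(weight, R3)]; forward: BREAKING [(weight, R3)]; decoded: FAILS_AT (weight, R3)

the writer's type comes first in each Event pair
backward pass over Event, reader schema v2, writer schema v1:
  Kind -> Kind, writer required: severity aligns to channel
  float32 -> int64, writer required: weight aligns to weight
  float32 -> float32, writer required: factor aligns to factor
  int64 -> int64, writer required: retries aligns to retries
  score: no writer match
  int32 -> int32, writer optional: zip aligns to zip
  int32 -> int32, writer optional: quantity aligns to quantity
  violation R3 at weight
  => backward: BREAKING (1)
forward pass over Event, reader schema v1, writer schema v2:
  Kind -> Kind, writer required: channel aligns to severity
  int64 -> float32, writer required: weight aligns to weight
  float32 -> float32, writer required: factor aligns to factor
  int64 -> int64, writer required: retries aligns to retries
  int32 -> int32, writer optional: zip aligns to zip
  int32 -> int32, writer optional: quantity aligns to quantity
  leftover writer field: score
  violation R3 at weight
  => forward: BREAKING (1)
decode walk for Event under reader schema v2:
  severity := "GUEST" (from writer channel)
  read fails at weight under R3
  => FAILS_AT (weight, R3)
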